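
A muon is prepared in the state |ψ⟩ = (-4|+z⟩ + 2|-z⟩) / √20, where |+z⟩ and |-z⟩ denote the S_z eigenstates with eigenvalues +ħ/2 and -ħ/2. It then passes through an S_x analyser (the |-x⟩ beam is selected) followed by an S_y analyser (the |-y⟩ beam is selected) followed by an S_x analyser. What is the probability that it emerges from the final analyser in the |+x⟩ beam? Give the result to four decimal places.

First analyser (S_x): P(|-x⟩) = |⟨-x|ψ⟩|² = 36/40.
After stage 1 the state is |-x⟩; P(|-y⟩) = |⟨-y|-x⟩|² = 1/2.
After stage 2 the state is |-y⟩; P(|+x⟩) = |⟨+x|-y⟩|² = 1/2.
Joint probability = 36/40 × 1/2 × 1/2 = 0.2250.

0.2250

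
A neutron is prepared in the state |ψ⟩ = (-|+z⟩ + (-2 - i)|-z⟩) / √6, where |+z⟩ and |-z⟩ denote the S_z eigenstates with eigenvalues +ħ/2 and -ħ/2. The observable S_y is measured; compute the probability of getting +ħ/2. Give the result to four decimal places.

0.6667

|+y⟩ = (|+z⟩ + i|-z⟩)/√2, so ⟨+y|ψ⟩ = (-2 + 2i) / (√2·√6).
P = |-2 + 2i|² / 12 = 8/12.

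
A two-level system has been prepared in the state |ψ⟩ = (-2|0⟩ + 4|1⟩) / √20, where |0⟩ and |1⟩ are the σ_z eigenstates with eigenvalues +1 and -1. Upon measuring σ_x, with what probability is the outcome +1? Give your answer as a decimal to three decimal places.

|+x⟩ = (|0⟩ + |1⟩)/√2, so ⟨+x|ψ⟩ = (2) / (√2·√20).
P = |2|² / 40 = 4/40.

0.100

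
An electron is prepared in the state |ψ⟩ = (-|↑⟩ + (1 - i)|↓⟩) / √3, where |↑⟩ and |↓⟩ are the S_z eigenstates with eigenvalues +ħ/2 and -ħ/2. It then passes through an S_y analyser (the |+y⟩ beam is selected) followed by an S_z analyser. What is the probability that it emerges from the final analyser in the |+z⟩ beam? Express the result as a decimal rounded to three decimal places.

First analyser (S_y): P(|+y⟩) = |⟨+y|ψ⟩|² = 5/6.
After stage 1 the state is |+y⟩; P(|+z⟩) = |⟨+z|+y⟩|² = 1/2.
Joint probability = 5/6 × 1/2 = 0.417.

0.417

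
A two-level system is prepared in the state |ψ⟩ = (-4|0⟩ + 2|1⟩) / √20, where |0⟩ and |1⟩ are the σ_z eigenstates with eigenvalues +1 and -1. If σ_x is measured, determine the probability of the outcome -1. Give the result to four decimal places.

0.9000

|-x⟩ = (|0⟩ - |1⟩)/√2, so ⟨-x|ψ⟩ = (-6) / (√2·√20).
P = |-6|² / 40 = 36/40.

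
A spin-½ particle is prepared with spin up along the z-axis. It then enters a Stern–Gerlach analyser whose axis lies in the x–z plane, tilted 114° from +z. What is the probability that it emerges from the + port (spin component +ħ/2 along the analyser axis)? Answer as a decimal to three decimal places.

0.297

For spin-½, the probability of finding spin-up along an axis at angle θ to the initial spin direction is cos²(θ/2); spin-down is sin²(θ/2).
θ = 114°, so P = cos²(57°) ≈ 0.297.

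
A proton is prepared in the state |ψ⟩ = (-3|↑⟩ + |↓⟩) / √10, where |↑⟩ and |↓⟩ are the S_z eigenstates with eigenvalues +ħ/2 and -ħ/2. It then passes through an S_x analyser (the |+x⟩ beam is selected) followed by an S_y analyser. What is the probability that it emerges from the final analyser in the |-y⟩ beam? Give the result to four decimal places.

0.1000

First analyser (S_x): P(|+x⟩) = |⟨+x|ψ⟩|² = 4/20.
After stage 1 the state is |+x⟩; P(|-y⟩) = |⟨-y|+x⟩|² = 1/2.
Joint probability = 4/20 × 1/2 = 0.1000.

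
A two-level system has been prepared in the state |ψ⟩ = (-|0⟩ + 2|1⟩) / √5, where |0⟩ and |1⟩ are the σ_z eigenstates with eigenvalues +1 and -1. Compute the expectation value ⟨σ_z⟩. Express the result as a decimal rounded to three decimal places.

-0.600

⟨σ_z⟩ = |a|² - |b|² divided by |a|²+|b|², with a, b the |0⟩, |1⟩ amplitudes.
= (1 - 4)/5 = -3/5.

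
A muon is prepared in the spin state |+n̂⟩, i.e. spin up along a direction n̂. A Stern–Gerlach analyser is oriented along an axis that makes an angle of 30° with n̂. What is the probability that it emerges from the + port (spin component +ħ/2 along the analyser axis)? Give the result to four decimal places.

0.9330

For spin-½, the probability of finding spin-up along an axis at angle θ to the initial spin direction is cos²(θ/2); spin-down is sin²(θ/2).
θ = 30°, so P = cos²(15°) ≈ 0.9330.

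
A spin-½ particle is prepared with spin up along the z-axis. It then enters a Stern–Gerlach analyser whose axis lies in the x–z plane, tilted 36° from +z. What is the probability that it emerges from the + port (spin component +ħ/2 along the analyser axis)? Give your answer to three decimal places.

0.905

For spin-½, the probability of finding spin-up along an axis at angle θ to the initial spin direction is cos²(θ/2); spin-down is sin²(θ/2).
θ = 36°, so P = cos²(18°) ≈ 0.905.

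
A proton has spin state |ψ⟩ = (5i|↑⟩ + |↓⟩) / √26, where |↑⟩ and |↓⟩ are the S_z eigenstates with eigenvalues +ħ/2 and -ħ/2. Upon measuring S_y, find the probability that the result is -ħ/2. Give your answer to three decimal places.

0.692

|-y⟩ = (|↑⟩ - i|↓⟩)/√2, so ⟨-y|ψ⟩ = (6i) / (√2·√26).
P = |6i|² / 52 = 36/52.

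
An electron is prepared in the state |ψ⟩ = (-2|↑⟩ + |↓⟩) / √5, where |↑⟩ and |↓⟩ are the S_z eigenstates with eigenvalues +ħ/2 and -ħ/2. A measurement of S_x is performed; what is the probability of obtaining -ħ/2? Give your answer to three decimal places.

|-x⟩ = (|↑⟩ - |↓⟩)/√2, so ⟨-x|ψ⟩ = (-3) / (√2·√5).
P = |-3|² / 10 = 9/10.

0.900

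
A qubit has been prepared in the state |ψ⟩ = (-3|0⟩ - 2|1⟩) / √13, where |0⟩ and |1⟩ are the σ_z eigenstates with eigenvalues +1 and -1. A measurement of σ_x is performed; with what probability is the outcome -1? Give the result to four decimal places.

|-x⟩ = (|0⟩ - |1⟩)/√2, so ⟨-x|ψ⟩ = (-1) / (√2·√13).
P = |-1|² / 26 = 1/26.

0.0385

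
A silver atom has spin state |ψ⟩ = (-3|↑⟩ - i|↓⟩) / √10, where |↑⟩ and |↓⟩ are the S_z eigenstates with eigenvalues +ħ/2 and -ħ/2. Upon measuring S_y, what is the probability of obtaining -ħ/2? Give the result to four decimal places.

0.2000

|-y⟩ = (|↑⟩ - i|↓⟩)/√2, so ⟨-y|ψ⟩ = (-2) / (√2·√10).
P = |-2|² / 20 = 4/20.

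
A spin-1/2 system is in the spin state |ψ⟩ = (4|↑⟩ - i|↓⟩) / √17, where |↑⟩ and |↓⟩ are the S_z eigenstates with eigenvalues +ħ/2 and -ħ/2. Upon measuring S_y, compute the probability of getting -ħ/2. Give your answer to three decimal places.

|-y⟩ = (|↑⟩ - i|↓⟩)/√2, so ⟨-y|ψ⟩ = (5) / (√2·√17).
P = |5|² / 34 = 25/34.

0.735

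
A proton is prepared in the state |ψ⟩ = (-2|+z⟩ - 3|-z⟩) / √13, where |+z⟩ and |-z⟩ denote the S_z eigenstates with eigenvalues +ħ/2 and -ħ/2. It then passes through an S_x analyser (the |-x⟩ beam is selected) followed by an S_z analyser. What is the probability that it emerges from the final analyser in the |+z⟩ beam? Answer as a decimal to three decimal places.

0.019

First analyser (S_x): P(|-x⟩) = |⟨-x|ψ⟩|² = 1/26.
After stage 1 the state is |-x⟩; P(|+z⟩) = |⟨+z|-x⟩|² = 1/2.
Joint probability = 1/26 × 1/2 = 0.019.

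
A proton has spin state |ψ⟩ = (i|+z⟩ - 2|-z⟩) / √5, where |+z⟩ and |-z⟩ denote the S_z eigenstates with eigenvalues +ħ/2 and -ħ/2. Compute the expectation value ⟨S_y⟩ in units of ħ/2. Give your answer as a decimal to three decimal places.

⟨σ_y⟩ = 2 Im(a* b)/(|a|²+|b|²) with a = i, b = -2.
a* b = 2i, so ⟨σ_y⟩ = 4/5.
⟨S_y⟩ = (ħ/2)·⟨σ_y⟩.

0.800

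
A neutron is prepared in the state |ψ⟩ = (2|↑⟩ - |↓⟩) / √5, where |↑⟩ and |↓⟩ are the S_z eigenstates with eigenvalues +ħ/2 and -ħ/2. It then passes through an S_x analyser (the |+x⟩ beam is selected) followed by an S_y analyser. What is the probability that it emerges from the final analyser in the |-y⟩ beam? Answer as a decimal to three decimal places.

First analyser (S_x): P(|+x⟩) = |⟨+x|ψ⟩|² = 1/10.
After stage 1 the state is |+x⟩; P(|-y⟩) = |⟨-y|+x⟩|² = 1/2.
Joint probability = 1/10 × 1/2 = 0.050.

0.050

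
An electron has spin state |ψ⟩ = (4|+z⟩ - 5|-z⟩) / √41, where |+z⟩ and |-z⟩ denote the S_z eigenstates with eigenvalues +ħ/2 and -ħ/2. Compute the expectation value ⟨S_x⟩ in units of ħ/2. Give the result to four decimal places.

⟨σ_x⟩ = 2 Re(a* b)/(|a|²+|b|²) with a = 4, b = -5.
a* b = -20, so ⟨σ_x⟩ = -40/41.
⟨S_x⟩ = (ħ/2)·⟨σ_x⟩.

-0.9756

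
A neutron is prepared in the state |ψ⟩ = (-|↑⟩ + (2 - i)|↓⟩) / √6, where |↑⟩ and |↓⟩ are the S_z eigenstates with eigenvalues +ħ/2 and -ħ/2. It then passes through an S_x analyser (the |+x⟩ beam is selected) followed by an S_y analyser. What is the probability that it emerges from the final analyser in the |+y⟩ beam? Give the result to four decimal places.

First analyser (S_x): P(|+x⟩) = |⟨+x|ψ⟩|² = 2/12.
After stage 1 the state is |+x⟩; P(|+y⟩) = |⟨+y|+x⟩|² = 1/2.
Joint probability = 2/12 × 1/2 = 0.0833.

0.0833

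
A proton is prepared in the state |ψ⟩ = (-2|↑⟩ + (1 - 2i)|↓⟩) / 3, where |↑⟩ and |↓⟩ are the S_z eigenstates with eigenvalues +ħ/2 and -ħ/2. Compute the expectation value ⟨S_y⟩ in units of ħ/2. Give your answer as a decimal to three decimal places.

0.889

⟨σ_y⟩ = 2 Im(a* b)/(|a|²+|b|²) with a = -2, b = (1 - 2i).
a* b = (-2 + 4i), so ⟨σ_y⟩ = 8/9.
⟨S_y⟩ = (ħ/2)·⟨σ_y⟩.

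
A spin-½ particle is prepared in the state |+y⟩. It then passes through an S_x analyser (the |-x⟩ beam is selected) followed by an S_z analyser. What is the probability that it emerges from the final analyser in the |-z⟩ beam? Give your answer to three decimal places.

First analyser (S_x): from |+y⟩, P(|-x⟩) = 1/2.
After stage 1 the state is |-x⟩; P(|-z⟩) = |⟨-z|-x⟩|² = 1/2.
Joint probability = 1/2 × 1/2 = 0.250.

0.250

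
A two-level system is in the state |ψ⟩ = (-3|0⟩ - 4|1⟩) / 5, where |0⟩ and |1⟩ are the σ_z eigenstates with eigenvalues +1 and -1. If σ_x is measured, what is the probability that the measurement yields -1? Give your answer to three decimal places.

|-x⟩ = (|0⟩ - |1⟩)/√2, so ⟨-x|ψ⟩ = (1) / (√2·5).
P = |1|² / 50 = 1/50.

0.020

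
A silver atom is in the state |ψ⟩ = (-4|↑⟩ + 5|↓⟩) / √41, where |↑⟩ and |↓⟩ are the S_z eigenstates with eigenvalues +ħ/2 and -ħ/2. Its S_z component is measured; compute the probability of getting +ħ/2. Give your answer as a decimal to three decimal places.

The +ħ/2 outcome corresponds to |↑⟩. Its amplitude in |ψ⟩ is -4/√41.
P = |-4|² / 41 = 16/41.

0.390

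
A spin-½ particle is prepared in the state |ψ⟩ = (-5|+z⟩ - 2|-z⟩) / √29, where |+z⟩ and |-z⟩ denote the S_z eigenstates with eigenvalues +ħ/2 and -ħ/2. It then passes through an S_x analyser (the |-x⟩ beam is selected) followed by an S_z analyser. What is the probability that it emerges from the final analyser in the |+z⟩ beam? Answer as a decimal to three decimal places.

0.078

First analyser (S_x): P(|-x⟩) = |⟨-x|ψ⟩|² = 9/58.
After stage 1 the state is |-x⟩; P(|+z⟩) = |⟨+z|-x⟩|² = 1/2.
Joint probability = 9/58 × 1/2 = 0.078.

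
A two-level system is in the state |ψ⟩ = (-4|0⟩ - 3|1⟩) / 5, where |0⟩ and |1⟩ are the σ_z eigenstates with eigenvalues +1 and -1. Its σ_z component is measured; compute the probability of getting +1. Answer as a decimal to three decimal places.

0.640

The +1 outcome corresponds to |0⟩. Its amplitude in |ψ⟩ is -4/5.
P = |-4|² / 25 = 16/25.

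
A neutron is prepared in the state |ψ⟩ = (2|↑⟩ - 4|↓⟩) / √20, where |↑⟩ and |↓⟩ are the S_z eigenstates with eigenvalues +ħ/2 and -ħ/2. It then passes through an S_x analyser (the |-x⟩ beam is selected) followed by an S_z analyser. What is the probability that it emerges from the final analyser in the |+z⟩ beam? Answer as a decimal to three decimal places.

First analyser (S_x): P(|-x⟩) = |⟨-x|ψ⟩|² = 36/40.
After stage 1 the state is |-x⟩; P(|+z⟩) = |⟨+z|-x⟩|² = 1/2.
Joint probability = 36/40 × 1/2 = 0.450.

0.450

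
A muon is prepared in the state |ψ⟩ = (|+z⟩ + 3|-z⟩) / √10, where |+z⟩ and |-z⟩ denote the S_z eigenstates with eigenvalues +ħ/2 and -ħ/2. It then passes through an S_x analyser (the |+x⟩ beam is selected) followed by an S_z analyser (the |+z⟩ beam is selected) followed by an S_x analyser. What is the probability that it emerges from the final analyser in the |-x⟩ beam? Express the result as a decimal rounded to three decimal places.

First analyser (S_x): P(|+x⟩) = |⟨+x|ψ⟩|² = 16/20.
After stage 1 the state is |+x⟩; P(|+z⟩) = |⟨+z|+x⟩|² = 1/2.
After stage 2 the state is |+z⟩; P(|-x⟩) = |⟨-x|+z⟩|² = 1/2.
Joint probability = 16/20 × 1/2 × 1/2 = 0.200.

0.200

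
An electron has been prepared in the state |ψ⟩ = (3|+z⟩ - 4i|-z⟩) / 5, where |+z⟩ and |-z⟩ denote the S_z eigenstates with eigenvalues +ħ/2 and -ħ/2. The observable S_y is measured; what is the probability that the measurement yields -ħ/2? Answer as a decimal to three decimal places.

|-y⟩ = (|+z⟩ - i|-z⟩)/√2, so ⟨-y|ψ⟩ = (7) / (√2·5).
P = |7|² / 50 = 49/50.

0.980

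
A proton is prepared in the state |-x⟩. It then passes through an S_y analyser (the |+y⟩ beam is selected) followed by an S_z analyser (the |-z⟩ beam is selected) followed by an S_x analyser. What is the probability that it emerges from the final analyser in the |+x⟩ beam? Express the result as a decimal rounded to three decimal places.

First analyser (S_y): from |-x⟩, P(|+y⟩) = 1/2.
After stage 1 the state is |+y⟩; P(|-z⟩) = |⟨-z|+y⟩|² = 1/2.
After stage 2 the state is |-z⟩; P(|+x⟩) = |⟨+x|-z⟩|² = 1/2.
Joint probability = 1/2 × 1/2 × 1/2 = 0.125.

0.125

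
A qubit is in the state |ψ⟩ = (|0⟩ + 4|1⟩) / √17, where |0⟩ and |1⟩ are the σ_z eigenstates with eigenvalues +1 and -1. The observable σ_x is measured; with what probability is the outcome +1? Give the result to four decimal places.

0.7353

|+x⟩ = (|0⟩ + |1⟩)/√2, so ⟨+x|ψ⟩ = (5) / (√2·√17).
P = |5|² / 34 = 25/34.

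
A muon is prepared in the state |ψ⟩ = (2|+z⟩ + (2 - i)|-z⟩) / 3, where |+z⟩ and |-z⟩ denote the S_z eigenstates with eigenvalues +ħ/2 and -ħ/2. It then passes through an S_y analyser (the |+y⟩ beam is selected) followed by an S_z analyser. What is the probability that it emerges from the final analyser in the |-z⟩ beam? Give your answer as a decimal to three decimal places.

0.139

First analyser (S_y): P(|+y⟩) = |⟨+y|ψ⟩|² = 5/18.
After stage 1 the state is |+y⟩; P(|-z⟩) = |⟨-z|+y⟩|² = 1/2.
Joint probability = 5/18 × 1/2 = 0.139.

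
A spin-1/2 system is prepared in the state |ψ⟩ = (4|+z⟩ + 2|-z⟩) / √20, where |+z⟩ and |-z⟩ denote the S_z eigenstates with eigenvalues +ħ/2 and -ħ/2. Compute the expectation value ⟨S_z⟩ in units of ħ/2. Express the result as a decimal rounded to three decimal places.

0.600

⟨σ_z⟩ = |a|² - |b|² divided by |a|²+|b|², with a, b the |+z⟩, |-z⟩ amplitudes.
= (16 - 4)/20 = 12/20.
⟨S_z⟩ = (ħ/2)·⟨σ_z⟩.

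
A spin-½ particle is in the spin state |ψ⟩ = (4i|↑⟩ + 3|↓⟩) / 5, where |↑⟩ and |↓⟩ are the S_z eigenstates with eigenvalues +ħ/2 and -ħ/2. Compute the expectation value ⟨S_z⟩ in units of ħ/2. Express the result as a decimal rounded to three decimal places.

0.280

⟨σ_z⟩ = |a|² - |b|² divided by |a|²+|b|², with a, b the |↑⟩, |↓⟩ amplitudes.
= (16 - 9)/25 = 7/25.
⟨S_z⟩ = (ħ/2)·⟨σ_z⟩.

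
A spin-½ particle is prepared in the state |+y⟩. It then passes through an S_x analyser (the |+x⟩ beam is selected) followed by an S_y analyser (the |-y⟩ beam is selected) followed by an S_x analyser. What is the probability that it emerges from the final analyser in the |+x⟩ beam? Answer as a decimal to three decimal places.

0.125

First analyser (S_x): from |+y⟩, P(|+x⟩) = 1/2.
After stage 1 the state is |+x⟩; P(|-y⟩) = |⟨-y|+x⟩|² = 1/2.
After stage 2 the state is |-y⟩; P(|+x⟩) = |⟨+x|-y⟩|² = 1/2.
Joint probability = 1/2 × 1/2 × 1/2 = 0.125.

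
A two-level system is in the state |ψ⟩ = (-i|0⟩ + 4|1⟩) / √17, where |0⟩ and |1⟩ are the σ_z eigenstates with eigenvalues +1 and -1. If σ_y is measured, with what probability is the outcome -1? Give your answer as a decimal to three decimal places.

0.265

|-y⟩ = (|0⟩ - i|1⟩)/√2, so ⟨-y|ψ⟩ = (3i) / (√2·√17).
P = |3i|² / 34 = 9/34.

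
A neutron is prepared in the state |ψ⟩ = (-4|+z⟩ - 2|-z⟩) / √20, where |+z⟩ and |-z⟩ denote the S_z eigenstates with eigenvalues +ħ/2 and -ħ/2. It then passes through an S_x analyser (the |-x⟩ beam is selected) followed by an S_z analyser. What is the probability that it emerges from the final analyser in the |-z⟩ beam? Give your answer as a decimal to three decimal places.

0.050

First analyser (S_x): P(|-x⟩) = |⟨-x|ψ⟩|² = 4/40.
After stage 1 the state is |-x⟩; P(|-z⟩) = |⟨-z|-x⟩|² = 1/2.
Joint probability = 4/40 × 1/2 = 0.050.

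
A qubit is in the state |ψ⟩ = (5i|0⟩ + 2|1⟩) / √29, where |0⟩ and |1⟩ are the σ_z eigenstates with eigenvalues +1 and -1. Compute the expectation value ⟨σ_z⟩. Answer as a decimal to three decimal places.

0.724

⟨σ_z⟩ = |a|² - |b|² divided by |a|²+|b|², with a, b the |0⟩, |1⟩ amplitudes.
= (25 - 4)/29 = 21/29.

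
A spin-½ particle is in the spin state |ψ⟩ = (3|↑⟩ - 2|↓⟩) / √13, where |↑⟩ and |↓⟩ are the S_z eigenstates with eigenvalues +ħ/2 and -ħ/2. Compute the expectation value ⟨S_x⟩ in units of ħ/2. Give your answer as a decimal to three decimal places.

⟨σ_x⟩ = 2 Re(a* b)/(|a|²+|b|²) with a = 3, b = -2.
a* b = -6, so ⟨σ_x⟩ = -12/13.
⟨S_x⟩ = (ħ/2)·⟨σ_x⟩.

-0.923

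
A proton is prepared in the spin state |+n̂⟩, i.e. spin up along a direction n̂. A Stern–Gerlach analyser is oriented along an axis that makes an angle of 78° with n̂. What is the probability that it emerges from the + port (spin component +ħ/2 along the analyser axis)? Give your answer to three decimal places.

For spin-½, the probability of finding spin-up along an axis at angle θ to the initial spin direction is cos²(θ/2); spin-down is sin²(θ/2).
θ = 78°, so P = cos²(39°) ≈ 0.604.

0.604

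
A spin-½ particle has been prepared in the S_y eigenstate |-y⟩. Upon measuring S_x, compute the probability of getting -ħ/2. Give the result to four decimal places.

In the S_z basis, |-y⟩ = (|+z⟩ - i|-z⟩)/√2 and |-x⟩ = (|+z⟩ - |-z⟩)/√2.
|⟨-x|-y⟩|² = 1/2.

0.5000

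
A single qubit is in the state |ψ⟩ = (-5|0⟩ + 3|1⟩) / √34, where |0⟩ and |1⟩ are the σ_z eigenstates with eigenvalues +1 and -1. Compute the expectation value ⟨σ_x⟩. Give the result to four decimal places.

-0.8824

⟨σ_x⟩ = 2 Re(a* b)/(|a|²+|b|²) with a = -5, b = 3.
a* b = -15, so ⟨σ_x⟩ = -30/34.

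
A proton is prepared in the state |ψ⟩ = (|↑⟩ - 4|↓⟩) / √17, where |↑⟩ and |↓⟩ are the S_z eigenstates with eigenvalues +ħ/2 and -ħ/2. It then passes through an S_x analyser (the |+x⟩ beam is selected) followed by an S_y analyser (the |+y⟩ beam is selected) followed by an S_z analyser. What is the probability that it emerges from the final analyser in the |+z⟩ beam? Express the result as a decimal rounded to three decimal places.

0.066

First analyser (S_x): P(|+x⟩) = |⟨+x|ψ⟩|² = 9/34.
After stage 1 the state is |+x⟩; P(|+y⟩) = |⟨+y|+x⟩|² = 1/2.
After stage 2 the state is |+y⟩; P(|+z⟩) = |⟨+z|+y⟩|² = 1/2.
Joint probability = 9/34 × 1/2 × 1/2 = 0.066.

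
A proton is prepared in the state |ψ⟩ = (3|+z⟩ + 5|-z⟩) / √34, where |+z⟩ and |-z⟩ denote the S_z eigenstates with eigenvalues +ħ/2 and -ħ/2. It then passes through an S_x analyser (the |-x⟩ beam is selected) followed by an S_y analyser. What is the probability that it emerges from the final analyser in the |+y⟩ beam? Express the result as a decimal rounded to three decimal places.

First analyser (S_x): P(|-x⟩) = |⟨-x|ψ⟩|² = 4/68.
After stage 1 the state is |-x⟩; P(|+y⟩) = |⟨+y|-x⟩|² = 1/2.
Joint probability = 4/68 × 1/2 = 0.029.

0.029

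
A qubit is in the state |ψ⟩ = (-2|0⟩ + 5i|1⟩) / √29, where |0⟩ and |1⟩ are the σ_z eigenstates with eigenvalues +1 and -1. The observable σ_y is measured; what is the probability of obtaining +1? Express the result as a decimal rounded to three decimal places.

|+y⟩ = (|0⟩ + i|1⟩)/√2, so ⟨+y|ψ⟩ = (3) / (√2·√29).
P = |3|² / 58 = 9/58.

0.155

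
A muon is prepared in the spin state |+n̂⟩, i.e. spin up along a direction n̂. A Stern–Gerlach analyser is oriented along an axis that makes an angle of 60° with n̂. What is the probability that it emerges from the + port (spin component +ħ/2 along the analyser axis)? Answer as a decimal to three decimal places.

For spin-½, the probability of finding spin-up along an axis at angle θ to the initial spin direction is cos²(θ/2); spin-down is sin²(θ/2).
θ = 60°, so P = cos²(30°) ≈ 0.750.

0.750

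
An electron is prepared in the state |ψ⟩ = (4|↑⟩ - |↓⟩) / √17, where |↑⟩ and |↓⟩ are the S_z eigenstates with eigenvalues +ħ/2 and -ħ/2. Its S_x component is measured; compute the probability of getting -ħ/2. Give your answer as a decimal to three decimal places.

|-x⟩ = (|↑⟩ - |↓⟩)/√2, so ⟨-x|ψ⟩ = (5) / (√2·√17).
P = |5|² / 34 = 25/34.

0.735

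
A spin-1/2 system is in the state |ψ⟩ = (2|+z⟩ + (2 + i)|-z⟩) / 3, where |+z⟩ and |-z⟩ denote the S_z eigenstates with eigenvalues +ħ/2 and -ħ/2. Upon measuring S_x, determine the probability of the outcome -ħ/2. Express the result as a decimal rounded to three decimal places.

0.056

|-x⟩ = (|+z⟩ - |-z⟩)/√2, so ⟨-x|ψ⟩ = (-i) / (√2·3).
P = |-i|² / 18 = 1/18.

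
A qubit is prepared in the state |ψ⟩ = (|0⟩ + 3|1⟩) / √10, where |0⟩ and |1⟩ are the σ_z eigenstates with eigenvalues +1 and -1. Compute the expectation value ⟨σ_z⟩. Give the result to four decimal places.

-0.8000

⟨σ_z⟩ = |a|² - |b|² divided by |a|²+|b|², with a, b the |0⟩, |1⟩ amplitudes.
= (1 - 9)/10 = -8/10.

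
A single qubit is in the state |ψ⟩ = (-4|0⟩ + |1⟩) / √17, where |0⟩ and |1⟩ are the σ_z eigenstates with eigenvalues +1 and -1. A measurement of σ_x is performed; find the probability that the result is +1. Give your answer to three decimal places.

|+x⟩ = (|0⟩ + |1⟩)/√2, so ⟨+x|ψ⟩ = (-3) / (√2·√17).
P = |-3|² / 34 = 9/34.

0.265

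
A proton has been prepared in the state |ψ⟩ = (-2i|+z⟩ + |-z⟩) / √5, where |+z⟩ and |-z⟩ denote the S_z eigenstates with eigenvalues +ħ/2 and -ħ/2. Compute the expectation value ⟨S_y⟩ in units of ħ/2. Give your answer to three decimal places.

0.800

⟨σ_y⟩ = 2 Im(a* b)/(|a|²+|b|²) with a = -2i, b = 1.
a* b = 2i, so ⟨σ_y⟩ = 4/5.
⟨S_y⟩ = (ħ/2)·⟨σ_y⟩.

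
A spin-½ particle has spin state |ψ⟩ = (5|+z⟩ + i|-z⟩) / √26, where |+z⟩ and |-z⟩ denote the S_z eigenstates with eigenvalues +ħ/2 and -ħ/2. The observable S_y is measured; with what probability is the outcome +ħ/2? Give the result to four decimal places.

|+y⟩ = (|+z⟩ + i|-z⟩)/√2, so ⟨+y|ψ⟩ = (6) / (√2·√26).
P = |6|² / 52 = 36/52.

0.6923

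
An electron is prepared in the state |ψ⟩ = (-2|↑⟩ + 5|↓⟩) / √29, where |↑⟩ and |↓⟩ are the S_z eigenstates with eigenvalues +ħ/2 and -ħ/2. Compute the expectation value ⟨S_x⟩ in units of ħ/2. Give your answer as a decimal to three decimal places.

⟨σ_x⟩ = 2 Re(a* b)/(|a|²+|b|²) with a = -2, b = 5.
a* b = -10, so ⟨σ_x⟩ = -20/29.
⟨S_x⟩ = (ħ/2)·⟨σ_x⟩.

-0.690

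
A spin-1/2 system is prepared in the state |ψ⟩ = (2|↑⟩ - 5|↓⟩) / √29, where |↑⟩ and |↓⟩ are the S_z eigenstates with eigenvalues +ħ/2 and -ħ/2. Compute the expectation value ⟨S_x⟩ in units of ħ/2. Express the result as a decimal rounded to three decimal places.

⟨σ_x⟩ = 2 Re(a* b)/(|a|²+|b|²) with a = 2, b = -5.
a* b = -10, so ⟨σ_x⟩ = -20/29.
⟨S_x⟩ = (ħ/2)·⟨σ_x⟩.

-0.690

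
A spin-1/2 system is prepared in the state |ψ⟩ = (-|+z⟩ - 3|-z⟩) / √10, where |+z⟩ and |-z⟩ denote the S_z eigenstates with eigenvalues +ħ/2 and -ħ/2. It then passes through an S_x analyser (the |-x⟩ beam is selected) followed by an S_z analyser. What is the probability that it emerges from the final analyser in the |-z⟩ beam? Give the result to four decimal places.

First analyser (S_x): P(|-x⟩) = |⟨-x|ψ⟩|² = 4/20.
After stage 1 the state is |-x⟩; P(|-z⟩) = |⟨-z|-x⟩|² = 1/2.
Joint probability = 4/20 × 1/2 = 0.1000.

0.1000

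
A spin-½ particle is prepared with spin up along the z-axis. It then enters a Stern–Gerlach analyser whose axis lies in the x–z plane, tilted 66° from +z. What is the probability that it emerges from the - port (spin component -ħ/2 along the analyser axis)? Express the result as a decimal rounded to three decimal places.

For spin-½, the probability of finding spin-up along an axis at angle θ to the initial spin direction is cos²(θ/2); spin-down is sin²(θ/2).
θ = 66°, so P = sin²(33°) ≈ 0.297.

0.297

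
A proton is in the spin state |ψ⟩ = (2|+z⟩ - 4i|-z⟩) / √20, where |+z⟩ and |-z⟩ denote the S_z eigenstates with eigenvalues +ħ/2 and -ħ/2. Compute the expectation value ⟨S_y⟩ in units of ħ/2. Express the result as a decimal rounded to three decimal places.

⟨σ_y⟩ = 2 Im(a* b)/(|a|²+|b|²) with a = 2, b = -4i.
a* b = -8i, so ⟨σ_y⟩ = -16/20.
⟨S_y⟩ = (ħ/2)·⟨σ_y⟩.

-0.800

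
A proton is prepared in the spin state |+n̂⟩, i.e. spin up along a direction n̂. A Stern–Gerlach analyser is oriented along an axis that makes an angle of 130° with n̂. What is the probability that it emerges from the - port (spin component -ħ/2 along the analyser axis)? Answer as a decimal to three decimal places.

For spin-½, the probability of finding spin-up along an axis at angle θ to the initial spin direction is cos²(θ/2); spin-down is sin²(θ/2).
θ = 130°, so P = sin²(65°) ≈ 0.821.

0.821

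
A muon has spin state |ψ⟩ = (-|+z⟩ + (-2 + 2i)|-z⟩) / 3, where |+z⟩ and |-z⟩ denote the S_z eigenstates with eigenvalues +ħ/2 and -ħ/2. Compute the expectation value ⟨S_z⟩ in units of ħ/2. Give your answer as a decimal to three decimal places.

⟨σ_z⟩ = |a|² - |b|² divided by |a|²+|b|², with a, b the |+z⟩, |-z⟩ amplitudes.
= (1 - 8)/9 = -7/9.
⟨S_z⟩ = (ħ/2)·⟨σ_z⟩.

-0.778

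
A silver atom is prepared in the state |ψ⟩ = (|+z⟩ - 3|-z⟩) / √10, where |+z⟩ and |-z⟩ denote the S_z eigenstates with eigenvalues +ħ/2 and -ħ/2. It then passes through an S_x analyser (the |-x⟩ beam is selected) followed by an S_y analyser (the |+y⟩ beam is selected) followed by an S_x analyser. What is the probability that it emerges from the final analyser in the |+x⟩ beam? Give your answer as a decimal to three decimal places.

0.200

First analyser (S_x): P(|-x⟩) = |⟨-x|ψ⟩|² = 16/20.
After stage 1 the state is |-x⟩; P(|+y⟩) = |⟨+y|-x⟩|² = 1/2.
After stage 2 the state is |+y⟩; P(|+x⟩) = |⟨+x|+y⟩|² = 1/2.
Joint probability = 16/20 × 1/2 × 1/2 = 0.200.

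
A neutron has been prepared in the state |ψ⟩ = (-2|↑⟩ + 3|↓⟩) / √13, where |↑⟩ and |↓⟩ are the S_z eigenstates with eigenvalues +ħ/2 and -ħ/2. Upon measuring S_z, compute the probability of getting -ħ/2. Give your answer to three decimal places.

The -ħ/2 outcome corresponds to |↓⟩. Its amplitude in |ψ⟩ is 3/√13.
P = |3|² / 13 = 9/13.

0.692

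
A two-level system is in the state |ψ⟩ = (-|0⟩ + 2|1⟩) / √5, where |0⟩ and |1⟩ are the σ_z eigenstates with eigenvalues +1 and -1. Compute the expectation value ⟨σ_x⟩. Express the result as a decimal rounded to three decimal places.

⟨σ_x⟩ = 2 Re(a* b)/(|a|²+|b|²) with a = -1, b = 2.
a* b = -2, so ⟨σ_x⟩ = -4/5.

-0.800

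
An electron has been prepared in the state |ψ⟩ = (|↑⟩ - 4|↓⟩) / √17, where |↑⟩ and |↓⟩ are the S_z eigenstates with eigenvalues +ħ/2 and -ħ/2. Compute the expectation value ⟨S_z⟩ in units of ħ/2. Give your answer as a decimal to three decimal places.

-0.882

⟨σ_z⟩ = |a|² - |b|² divided by |a|²+|b|², with a, b the |↑⟩, |↓⟩ amplitudes.
= (1 - 16)/17 = -15/17.
⟨S_z⟩ = (ħ/2)·⟨σ_z⟩.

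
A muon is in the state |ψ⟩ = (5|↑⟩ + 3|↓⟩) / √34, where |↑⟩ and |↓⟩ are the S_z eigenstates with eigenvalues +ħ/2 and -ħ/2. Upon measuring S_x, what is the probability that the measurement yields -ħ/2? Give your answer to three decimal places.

0.059

|-x⟩ = (|↑⟩ - |↓⟩)/√2, so ⟨-x|ψ⟩ = (2) / (√2·√34).
P = |2|² / 68 = 4/68.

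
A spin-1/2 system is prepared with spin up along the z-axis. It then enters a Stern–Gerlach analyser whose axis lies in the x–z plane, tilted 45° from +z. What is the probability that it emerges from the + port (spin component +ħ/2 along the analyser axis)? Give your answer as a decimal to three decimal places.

For spin-½, the probability of finding spin-up along an axis at angle θ to the initial spin direction is cos²(θ/2); spin-down is sin²(θ/2).
θ = 45°, so P = cos²(22.5°) ≈ 0.854.

0.854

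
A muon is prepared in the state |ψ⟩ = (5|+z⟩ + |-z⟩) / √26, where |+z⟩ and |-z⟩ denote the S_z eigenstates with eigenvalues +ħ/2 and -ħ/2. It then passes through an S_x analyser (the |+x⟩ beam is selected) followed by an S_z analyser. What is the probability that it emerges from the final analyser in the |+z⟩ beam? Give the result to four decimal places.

First analyser (S_x): P(|+x⟩) = |⟨+x|ψ⟩|² = 36/52.
After stage 1 the state is |+x⟩; P(|+z⟩) = |⟨+z|+x⟩|² = 1/2.
Joint probability = 36/52 × 1/2 = 0.3462.

0.3462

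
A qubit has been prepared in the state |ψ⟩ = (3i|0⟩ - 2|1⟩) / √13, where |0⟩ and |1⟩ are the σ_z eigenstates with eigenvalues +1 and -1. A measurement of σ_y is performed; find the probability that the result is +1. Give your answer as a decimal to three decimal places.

0.962

|+y⟩ = (|0⟩ + i|1⟩)/√2, so ⟨+y|ψ⟩ = (5i) / (√2·√13).
P = |5i|² / 26 = 25/26.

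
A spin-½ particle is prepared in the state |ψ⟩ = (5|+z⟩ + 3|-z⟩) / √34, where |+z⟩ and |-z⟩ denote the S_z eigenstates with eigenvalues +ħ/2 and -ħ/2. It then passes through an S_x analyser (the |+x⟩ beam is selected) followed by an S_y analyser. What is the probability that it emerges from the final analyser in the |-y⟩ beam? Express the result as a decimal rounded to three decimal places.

First analyser (S_x): P(|+x⟩) = |⟨+x|ψ⟩|² = 64/68.
After stage 1 the state is |+x⟩; P(|-y⟩) = |⟨-y|+x⟩|² = 1/2.
Joint probability = 64/68 × 1/2 = 0.471.

0.471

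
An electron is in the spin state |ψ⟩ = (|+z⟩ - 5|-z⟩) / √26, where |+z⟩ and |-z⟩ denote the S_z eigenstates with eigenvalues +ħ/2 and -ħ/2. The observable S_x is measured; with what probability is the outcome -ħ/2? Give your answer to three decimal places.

0.692

|-x⟩ = (|+z⟩ - |-z⟩)/√2, so ⟨-x|ψ⟩ = (6) / (√2·√26).
P = |6|² / 52 = 36/52.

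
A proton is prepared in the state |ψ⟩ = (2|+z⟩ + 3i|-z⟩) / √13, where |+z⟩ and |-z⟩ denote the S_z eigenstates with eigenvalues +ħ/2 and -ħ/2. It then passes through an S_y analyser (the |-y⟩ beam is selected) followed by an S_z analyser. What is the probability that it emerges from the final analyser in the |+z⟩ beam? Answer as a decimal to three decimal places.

0.019

First analyser (S_y): P(|-y⟩) = |⟨-y|ψ⟩|² = 1/26.
After stage 1 the state is |-y⟩; P(|+z⟩) = |⟨+z|-y⟩|² = 1/2.
Joint probability = 1/26 × 1/2 = 0.019.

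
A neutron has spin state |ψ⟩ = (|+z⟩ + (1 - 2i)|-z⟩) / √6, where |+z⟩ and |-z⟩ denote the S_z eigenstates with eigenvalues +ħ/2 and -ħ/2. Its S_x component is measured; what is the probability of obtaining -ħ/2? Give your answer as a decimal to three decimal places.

|-x⟩ = (|+z⟩ - |-z⟩)/√2, so ⟨-x|ψ⟩ = (2i) / (√2·√6).
P = |2i|² / 12 = 4/12.

0.333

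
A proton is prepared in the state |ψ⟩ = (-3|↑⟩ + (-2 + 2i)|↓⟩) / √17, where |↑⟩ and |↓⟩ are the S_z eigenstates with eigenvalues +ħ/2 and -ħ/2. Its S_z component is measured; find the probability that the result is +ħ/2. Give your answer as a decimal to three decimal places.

0.529

The +ħ/2 outcome corresponds to |↑⟩. Its amplitude in |ψ⟩ is -3/√17.
P = |-3|² / 17 = 9/17.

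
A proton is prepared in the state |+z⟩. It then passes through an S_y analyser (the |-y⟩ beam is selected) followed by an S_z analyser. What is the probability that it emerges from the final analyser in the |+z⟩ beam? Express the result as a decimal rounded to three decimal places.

First analyser (S_y): from |+z⟩, P(|-y⟩) = 1/2.
After stage 1 the state is |-y⟩; P(|+z⟩) = |⟨+z|-y⟩|² = 1/2.
Joint probability = 1/2 × 1/2 = 0.250.

0.250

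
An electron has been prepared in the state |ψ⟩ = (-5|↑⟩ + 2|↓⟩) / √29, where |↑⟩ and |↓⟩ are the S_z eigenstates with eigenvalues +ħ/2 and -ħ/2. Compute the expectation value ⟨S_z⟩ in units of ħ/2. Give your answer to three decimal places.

⟨σ_z⟩ = |a|² - |b|² divided by |a|²+|b|², with a, b the |↑⟩, |↓⟩ amplitudes.
= (25 - 4)/29 = 21/29.
⟨S_z⟩ = (ħ/2)·⟨σ_z⟩.

0.724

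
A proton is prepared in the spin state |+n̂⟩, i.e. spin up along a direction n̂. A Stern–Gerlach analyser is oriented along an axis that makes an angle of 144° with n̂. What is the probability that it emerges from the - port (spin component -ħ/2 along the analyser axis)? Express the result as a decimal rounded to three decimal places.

For spin-½, the probability of finding spin-up along an axis at angle θ to the initial spin direction is cos²(θ/2); spin-down is sin²(θ/2).
θ = 144°, so P = sin²(72°) ≈ 0.905.

0.905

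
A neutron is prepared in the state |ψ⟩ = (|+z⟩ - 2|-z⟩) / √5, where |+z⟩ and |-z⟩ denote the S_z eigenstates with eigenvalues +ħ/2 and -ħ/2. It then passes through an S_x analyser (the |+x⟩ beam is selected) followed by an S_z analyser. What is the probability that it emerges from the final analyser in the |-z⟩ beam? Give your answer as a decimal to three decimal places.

0.050

First analyser (S_x): P(|+x⟩) = |⟨+x|ψ⟩|² = 1/10.
After stage 1 the state is |+x⟩; P(|-z⟩) = |⟨-z|+x⟩|² = 1/2.
Joint probability = 1/10 × 1/2 = 0.050.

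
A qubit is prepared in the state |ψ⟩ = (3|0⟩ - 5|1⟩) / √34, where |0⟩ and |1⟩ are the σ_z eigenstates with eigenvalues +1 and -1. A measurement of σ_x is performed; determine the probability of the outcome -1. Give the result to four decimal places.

0.9412

|-x⟩ = (|0⟩ - |1⟩)/√2, so ⟨-x|ψ⟩ = (8) / (√2·√34).
P = |8|² / 68 = 64/68.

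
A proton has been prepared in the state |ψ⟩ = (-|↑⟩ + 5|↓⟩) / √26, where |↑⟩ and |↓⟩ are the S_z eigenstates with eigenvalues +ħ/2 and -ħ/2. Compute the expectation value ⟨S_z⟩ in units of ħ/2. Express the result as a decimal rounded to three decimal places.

-0.923

⟨σ_z⟩ = |a|² - |b|² divided by |a|²+|b|², with a, b the |↑⟩, |↓⟩ amplitudes.
= (1 - 25)/26 = -24/26.
⟨S_z⟩ = (ħ/2)·⟨σ_z⟩.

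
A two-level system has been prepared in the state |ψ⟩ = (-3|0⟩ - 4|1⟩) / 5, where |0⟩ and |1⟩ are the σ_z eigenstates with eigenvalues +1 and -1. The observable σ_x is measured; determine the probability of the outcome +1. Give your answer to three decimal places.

0.980

|+x⟩ = (|0⟩ + |1⟩)/√2, so ⟨+x|ψ⟩ = (-7) / (√2·5).
P = |-7|² / 50 = 49/50.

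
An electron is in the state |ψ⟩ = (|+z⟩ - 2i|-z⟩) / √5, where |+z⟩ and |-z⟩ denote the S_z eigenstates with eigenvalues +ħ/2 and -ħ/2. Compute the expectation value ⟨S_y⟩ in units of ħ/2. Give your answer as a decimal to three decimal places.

⟨σ_y⟩ = 2 Im(a* b)/(|a|²+|b|²) with a = 1, b = -2i.
a* b = -2i, so ⟨σ_y⟩ = -4/5.
⟨S_y⟩ = (ħ/2)·⟨σ_y⟩.

-0.800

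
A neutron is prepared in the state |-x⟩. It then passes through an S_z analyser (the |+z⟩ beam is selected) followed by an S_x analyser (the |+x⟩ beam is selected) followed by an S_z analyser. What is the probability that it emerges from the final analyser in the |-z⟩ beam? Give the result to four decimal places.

First analyser (S_z): from |-x⟩, P(|+z⟩) = 1/2.
After stage 1 the state is |+z⟩; P(|+x⟩) = |⟨+x|+z⟩|² = 1/2.
After stage 2 the state is |+x⟩; P(|-z⟩) = |⟨-z|+x⟩|² = 1/2.
Joint probability = 1/2 × 1/2 × 1/2 = 0.1250.

0.1250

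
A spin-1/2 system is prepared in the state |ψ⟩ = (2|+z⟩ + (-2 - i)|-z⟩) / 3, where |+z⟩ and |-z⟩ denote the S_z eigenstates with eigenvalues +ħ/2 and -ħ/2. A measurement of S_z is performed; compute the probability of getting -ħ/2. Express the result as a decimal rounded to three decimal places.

0.556

The -ħ/2 outcome corresponds to |-z⟩. Its amplitude in |ψ⟩ is (-2 - i)/3.
P = |-2 - i|² / 9 = 5/9.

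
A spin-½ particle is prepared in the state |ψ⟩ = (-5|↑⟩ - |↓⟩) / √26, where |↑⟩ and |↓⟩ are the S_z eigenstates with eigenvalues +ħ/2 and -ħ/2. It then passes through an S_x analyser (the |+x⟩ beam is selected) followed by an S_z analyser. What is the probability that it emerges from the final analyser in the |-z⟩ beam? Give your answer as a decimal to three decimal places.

First analyser (S_x): P(|+x⟩) = |⟨+x|ψ⟩|² = 36/52.
After stage 1 the state is |+x⟩; P(|-z⟩) = |⟨-z|+x⟩|² = 1/2.
Joint probability = 36/52 × 1/2 = 0.346.

0.346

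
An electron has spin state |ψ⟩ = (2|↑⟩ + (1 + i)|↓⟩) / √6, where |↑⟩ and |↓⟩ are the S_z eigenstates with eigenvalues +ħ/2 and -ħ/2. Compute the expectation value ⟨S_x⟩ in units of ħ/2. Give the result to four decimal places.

⟨σ_x⟩ = 2 Re(a* b)/(|a|²+|b|²) with a = 2, b = (1 + i).
a* b = (2 + 2i), so ⟨σ_x⟩ = 4/6.
⟨S_x⟩ = (ħ/2)·⟨σ_x⟩.

0.6667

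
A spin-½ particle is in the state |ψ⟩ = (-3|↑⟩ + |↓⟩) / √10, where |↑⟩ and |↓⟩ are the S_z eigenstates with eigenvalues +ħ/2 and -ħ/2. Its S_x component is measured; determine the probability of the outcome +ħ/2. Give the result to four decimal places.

0.2000

|+x⟩ = (|↑⟩ + |↓⟩)/√2, so ⟨+x|ψ⟩ = (-2) / (√2·√10).
P = |-2|² / 20 = 4/20.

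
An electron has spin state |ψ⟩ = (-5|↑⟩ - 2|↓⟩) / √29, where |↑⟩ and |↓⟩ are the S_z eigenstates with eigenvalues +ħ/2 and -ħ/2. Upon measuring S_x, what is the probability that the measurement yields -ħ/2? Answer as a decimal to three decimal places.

|-x⟩ = (|↑⟩ - |↓⟩)/√2, so ⟨-x|ψ⟩ = (-3) / (√2·√29).
P = |-3|² / 58 = 9/58.

0.155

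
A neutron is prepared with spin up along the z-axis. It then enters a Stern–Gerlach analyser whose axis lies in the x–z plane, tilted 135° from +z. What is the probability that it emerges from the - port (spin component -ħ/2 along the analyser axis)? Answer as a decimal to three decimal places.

0.854

For spin-½, the probability of finding spin-up along an axis at angle θ to the initial spin direction is cos²(θ/2); spin-down is sin²(θ/2).
θ = 135°, so P = sin²(67.5°) ≈ 0.854.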